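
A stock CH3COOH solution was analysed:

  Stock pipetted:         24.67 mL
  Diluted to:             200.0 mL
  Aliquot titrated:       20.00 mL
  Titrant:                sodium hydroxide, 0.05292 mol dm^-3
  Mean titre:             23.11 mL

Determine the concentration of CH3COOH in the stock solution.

CH3COOH + NaOH → CH3COONa + H2O
n(NaOH) = 0.02311 × 0.05292 = 1.223 × 10^-3 mol
n(CH3COOH) in the aliquot = 1.223 × 10^-3 mol (1:1 ratio)
[CH3COOH]_dilute = 1.223 × 10^-3 / 0.02000 = 0.06115 mol/L
Dilution factor = 200.0 / 24.67 = 8.107
[CH3COOH]_stock = 0.06115 × 8.107 = 0.4957 mol/L

0.4957 mol/L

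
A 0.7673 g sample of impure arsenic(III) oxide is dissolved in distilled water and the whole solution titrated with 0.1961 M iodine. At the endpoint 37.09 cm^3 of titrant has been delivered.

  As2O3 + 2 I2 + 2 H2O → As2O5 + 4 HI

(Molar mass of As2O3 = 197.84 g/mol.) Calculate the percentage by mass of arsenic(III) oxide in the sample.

n(I2) = 0.03709 L × 0.1961 mol/L = 7.273 × 10^-3 mol
From the 1:2 ratio, n(As2O3) = 1/2 × 7.273 × 10^-3 = 3.637 × 10^-3 mol
mass of As2O3 = 3.637 × 10^-3 × 197.84 g/mol = 0.7195 g
% As2O3 = 0.7195 / 0.7673 × 100 = 93.77 %

93.77 %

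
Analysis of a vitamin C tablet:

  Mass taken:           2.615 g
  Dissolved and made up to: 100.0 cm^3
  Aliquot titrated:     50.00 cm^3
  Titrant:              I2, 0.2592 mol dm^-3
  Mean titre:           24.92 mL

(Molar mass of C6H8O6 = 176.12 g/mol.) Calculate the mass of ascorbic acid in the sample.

C6H8O6 + I2 → C6H6O6 + 2 HI
n(I2) per titration = 0.02492 × 0.2592 = 6.459 × 10^-3 mol
n(C6H8O6) in each aliquot = 6.459 × 10^-3 mol (1:1 ratio)
n(C6H8O6) in the whole flask = 6.459 × 10^-3 × 100.0/50.00 = 0.01292 mol
mass of C6H8O6 = 0.01292 × 176.12 = 2.275 g

2.275 g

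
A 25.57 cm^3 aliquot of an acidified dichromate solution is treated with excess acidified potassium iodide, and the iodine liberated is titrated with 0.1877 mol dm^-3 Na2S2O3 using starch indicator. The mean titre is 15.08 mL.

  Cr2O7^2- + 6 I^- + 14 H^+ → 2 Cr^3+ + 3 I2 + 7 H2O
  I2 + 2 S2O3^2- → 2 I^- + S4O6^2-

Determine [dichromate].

n(S2O3^2-) = 0.01508 × 0.1877 = 2.831 × 10^-3 mol
n(I2) = n(S2O3^2-)/2 = 1.415 × 10^-3 mol
From the 1:3 ratio, n(Cr2O7^2-) in the aliquot = 1/3 × 1.415 × 10^-3 = 4.718 × 10^-4 mol
[Cr2O7^2-] = 4.718 × 10^-4 / 0.02557 = 0.01845 mol/L

0.01845 mol/L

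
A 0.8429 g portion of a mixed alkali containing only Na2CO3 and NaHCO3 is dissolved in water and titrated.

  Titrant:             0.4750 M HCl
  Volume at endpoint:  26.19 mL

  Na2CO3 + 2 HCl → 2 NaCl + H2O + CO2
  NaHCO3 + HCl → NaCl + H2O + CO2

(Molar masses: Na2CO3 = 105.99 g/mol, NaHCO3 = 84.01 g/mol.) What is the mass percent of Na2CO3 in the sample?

n(HCl) = 0.02619 × 0.4750 = 0.01244 mol
Let x = n(Na2CO3), y = n(NaHCO3).
Titrant: 2x + 1y = 0.01244;  mass: 105.99x + 84.01y = 0.8429
Solving, x = 3.260 × 10^-3 mol, y = 5.921 × 10^-3 mol
mass of Na2CO3 = 3.260 × 10^-3 × 105.99 = 0.3455 g
% Na2CO3 = 0.3455 / 0.8429 × 100 = 40.99 %

40.99 %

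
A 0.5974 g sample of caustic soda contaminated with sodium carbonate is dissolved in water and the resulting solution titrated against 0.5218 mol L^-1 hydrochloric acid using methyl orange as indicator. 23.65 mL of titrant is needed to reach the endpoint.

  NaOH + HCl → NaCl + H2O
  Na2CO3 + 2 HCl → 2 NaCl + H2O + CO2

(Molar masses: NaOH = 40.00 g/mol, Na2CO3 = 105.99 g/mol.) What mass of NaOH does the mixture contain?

n(HCl) = 0.02365 × 0.5218 = 0.01234 mol
Let x = n(NaOH), y = n(Na2CO3).
Titrant: 1x + 2y = 0.01234;  mass: 40.00x + 105.99y = 0.5974
Solving, x = 4.355 × 10^-3 mol, y = 3.993 × 10^-3 mol
mass of NaOH = 4.355 × 10^-3 × 40.00 = 0.1742 g

0.1742 g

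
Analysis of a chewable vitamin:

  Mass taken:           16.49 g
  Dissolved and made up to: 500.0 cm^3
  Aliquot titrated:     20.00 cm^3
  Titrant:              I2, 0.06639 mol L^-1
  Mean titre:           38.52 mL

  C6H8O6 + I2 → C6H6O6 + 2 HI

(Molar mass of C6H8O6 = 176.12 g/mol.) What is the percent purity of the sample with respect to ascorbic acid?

n(I2) per titration = 0.03852 × 0.06639 = 2.557 × 10^-3 mol
n(C6H8O6) in each aliquot = 2.557 × 10^-3 mol (1:1 ratio)
n(C6H8O6) in the whole flask = 2.557 × 10^-3 × 500.0/20.00 = 0.06393 mol
mass of C6H8O6 = 0.06393 × 176.12 = 11.26 g
% C6H8O6 = 11.26 / 16.49 × 100 = 68.28 %

68.28 %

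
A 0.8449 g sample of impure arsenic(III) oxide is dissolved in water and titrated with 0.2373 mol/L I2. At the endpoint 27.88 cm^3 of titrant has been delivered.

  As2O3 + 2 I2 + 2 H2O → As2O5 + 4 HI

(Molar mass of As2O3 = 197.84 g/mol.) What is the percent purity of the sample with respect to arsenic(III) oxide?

77.46 %

n(I2) = 0.02788 L × 0.2373 mol/L = 6.616 × 10^-3 mol
From the 1:2 ratio, n(As2O3) = 1/2 × 6.616 × 10^-3 = 3.308 × 10^-3 mol
mass of As2O3 = 3.308 × 10^-3 × 197.84 g/mol = 0.6544 g
% As2O3 = 0.6544 / 0.8449 × 100 = 77.46 %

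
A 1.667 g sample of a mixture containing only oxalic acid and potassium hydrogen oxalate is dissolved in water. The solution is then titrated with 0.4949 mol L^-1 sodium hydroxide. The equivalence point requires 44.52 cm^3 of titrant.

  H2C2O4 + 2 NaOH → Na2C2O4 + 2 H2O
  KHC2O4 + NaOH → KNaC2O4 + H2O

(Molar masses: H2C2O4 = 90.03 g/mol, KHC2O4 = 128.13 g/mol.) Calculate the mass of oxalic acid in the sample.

n(NaOH) = 0.04452 × 0.4949 = 0.02203 mol
Let x = n(H2C2O4), y = n(KHC2O4).
Titrant: 2x + 1y = 0.02203;  mass: 90.03x + 128.13y = 1.667
Solving, x = 6.955 × 10^-3 mol, y = 8.124 × 10^-3 mol
mass of H2C2O4 = 6.955 × 10^-3 × 90.03 = 0.6261 g

0.6261 g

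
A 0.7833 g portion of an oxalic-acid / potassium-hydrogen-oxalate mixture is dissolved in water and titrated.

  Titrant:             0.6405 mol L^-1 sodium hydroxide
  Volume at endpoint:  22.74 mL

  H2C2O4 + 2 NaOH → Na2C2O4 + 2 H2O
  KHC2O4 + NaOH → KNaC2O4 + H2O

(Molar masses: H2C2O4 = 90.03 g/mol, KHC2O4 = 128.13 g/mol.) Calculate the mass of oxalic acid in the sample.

n(NaOH) = 0.02274 × 0.6405 = 0.01456 mol
Let x = n(H2C2O4), y = n(KHC2O4).
Titrant: 2x + 1y = 0.01456;  mass: 90.03x + 128.13y = 0.7833
Solving, x = 6.515 × 10^-3 mol, y = 1.536 × 10^-3 mol
mass of H2C2O4 = 6.515 × 10^-3 × 90.03 = 0.5865 g

0.5865 g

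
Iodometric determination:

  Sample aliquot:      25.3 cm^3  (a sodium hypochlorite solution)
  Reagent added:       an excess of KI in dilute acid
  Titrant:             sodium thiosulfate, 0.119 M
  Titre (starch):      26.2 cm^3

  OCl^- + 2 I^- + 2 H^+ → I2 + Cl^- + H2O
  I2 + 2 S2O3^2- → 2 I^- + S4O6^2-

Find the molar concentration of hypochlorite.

0.0616 M

n(S2O3^2-) = 0.0262 × 0.119 = 3.12 × 10^-3 mol
n(I2) = n(S2O3^2-)/2 = 1.56 × 10^-3 mol
n(OCl^-) in the aliquot = 1.56 × 10^-3 mol (1:1 ratio)
[OCl^-] = 1.56 × 10^-3 / 0.0253 = 0.0616 mol/L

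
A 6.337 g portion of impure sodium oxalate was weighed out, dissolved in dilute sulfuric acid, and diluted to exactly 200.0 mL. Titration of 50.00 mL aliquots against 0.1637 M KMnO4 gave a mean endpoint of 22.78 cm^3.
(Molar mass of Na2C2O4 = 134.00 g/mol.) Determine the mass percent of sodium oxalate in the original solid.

2 MnO4^- + 5 C2O4^2- + 16 H^+ → 2 Mn^2+ + 10 CO2 + 8 H2O
n(KMnO4) per titration = 0.02278 × 0.1637 = 3.729 × 10^-3 mol
From the 5:2 ratio, n(Na2C2O4) in each aliquot = 5/2 × 3.729 × 10^-3 = 9.323 × 10^-3 mol
n(Na2C2O4) in the whole flask = 9.323 × 10^-3 × 200.0/50.00 = 0.03729 mol
mass of Na2C2O4 = 0.03729 × 134.00 = 4.997 g
% Na2C2O4 = 4.997 / 6.337 × 100 = 78.85 %

78.85 %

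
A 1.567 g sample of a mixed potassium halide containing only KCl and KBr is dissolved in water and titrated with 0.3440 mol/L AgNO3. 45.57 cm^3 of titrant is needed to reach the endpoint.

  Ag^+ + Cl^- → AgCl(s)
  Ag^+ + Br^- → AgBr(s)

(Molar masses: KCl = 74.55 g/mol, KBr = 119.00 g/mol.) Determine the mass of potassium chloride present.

0.5006 g

n(AgNO3) = 0.04557 × 0.3440 = 0.01568 mol
Let x = n(KCl), y = n(KBr).
Titrant: 1x + 1y = 0.01568;  mass: 74.55x + 119.00y = 1.567
Solving, x = 6.714 × 10^-3 mol, y = 8.962 × 10^-3 mol
mass of KCl = 6.714 × 10^-3 × 74.55 = 0.5006 g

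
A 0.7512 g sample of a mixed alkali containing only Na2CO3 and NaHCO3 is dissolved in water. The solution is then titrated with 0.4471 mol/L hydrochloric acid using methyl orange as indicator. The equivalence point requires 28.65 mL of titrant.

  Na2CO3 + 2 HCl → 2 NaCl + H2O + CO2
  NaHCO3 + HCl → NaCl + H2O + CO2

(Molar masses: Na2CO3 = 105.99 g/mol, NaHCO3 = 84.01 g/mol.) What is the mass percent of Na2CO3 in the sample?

73.91 %

n(HCl) = 0.02865 × 0.4471 = 0.01281 mol
Let x = n(Na2CO3), y = n(NaHCO3).
Titrant: 2x + 1y = 0.01281;  mass: 105.99x + 84.01y = 0.7512
Solving, x = 5.238 × 10^-3 mol, y = 2.333 × 10^-3 mol
mass of Na2CO3 = 5.238 × 10^-3 × 105.99 = 0.5552 g
% Na2CO3 = 0.5552 / 0.7512 × 100 = 73.91 %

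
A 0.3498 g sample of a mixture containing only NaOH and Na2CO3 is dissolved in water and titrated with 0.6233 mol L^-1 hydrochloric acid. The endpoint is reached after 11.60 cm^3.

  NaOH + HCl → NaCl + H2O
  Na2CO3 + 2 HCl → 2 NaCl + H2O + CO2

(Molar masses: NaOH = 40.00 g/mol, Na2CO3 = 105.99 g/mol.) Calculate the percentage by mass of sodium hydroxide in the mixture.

n(HCl) = 0.01160 × 0.6233 = 7.230 × 10^-3 mol
Let x = n(NaOH), y = n(Na2CO3).
Titrant: 1x + 2y = 7.230 × 10^-3;  mass: 40.00x + 105.99y = 0.3498
Solving, x = 2.568 × 10^-3 mol, y = 2.331 × 10^-3 mol
mass of NaOH = 2.568 × 10^-3 × 40.00 = 0.1027 g
% NaOH = 0.1027 / 0.3498 × 100 = 29.36 %

29.36 %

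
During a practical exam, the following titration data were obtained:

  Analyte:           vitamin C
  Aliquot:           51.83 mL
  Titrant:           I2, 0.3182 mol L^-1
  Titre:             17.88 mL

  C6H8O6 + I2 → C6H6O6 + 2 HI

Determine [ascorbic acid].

n(I2) = 0.01788 L × 0.3182 mol/L = 5.689 × 10^-3 mol
n(C6H8O6) = 5.689 × 10^-3 mol (1:1 mole ratio)
[C6H8O6] = 5.689 × 10^-3 mol / 0.05183 L = 0.1098 mol/L

0.1098 mol/L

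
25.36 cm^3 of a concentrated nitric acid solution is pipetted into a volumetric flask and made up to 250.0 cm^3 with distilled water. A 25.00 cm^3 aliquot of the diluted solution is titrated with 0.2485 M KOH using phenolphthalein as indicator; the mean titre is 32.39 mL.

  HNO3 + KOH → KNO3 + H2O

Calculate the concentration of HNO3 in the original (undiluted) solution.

3.174 M

n(KOH) = 0.03239 × 0.2485 = 8.049 × 10^-3 mol
n(HNO3) in the aliquot = 8.049 × 10^-3 mol (1:1 ratio)
[HNO3]_dilute = 8.049 × 10^-3 / 0.02500 = 0.3220 mol/L
Dilution factor = 250.0 / 25.36 = 9.858
[HNO3]_stock = 0.3220 × 9.858 = 3.174 mol/L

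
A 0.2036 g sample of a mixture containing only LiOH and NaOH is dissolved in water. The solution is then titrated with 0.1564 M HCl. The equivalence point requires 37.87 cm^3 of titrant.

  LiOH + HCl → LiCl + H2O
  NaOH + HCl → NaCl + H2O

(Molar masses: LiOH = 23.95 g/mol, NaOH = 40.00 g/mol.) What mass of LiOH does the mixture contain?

0.04971 g

n(HCl) = 0.03787 × 0.1564 = 5.923 × 10^-3 mol
Let x = n(LiOH), y = n(NaOH).
Titrant: 1x + 1y = 5.923 × 10^-3;  mass: 23.95x + 40.00y = 0.2036
Solving, x = 2.076 × 10^-3 mol, y = 3.847 × 10^-3 mol
mass of LiOH = 2.076 × 10^-3 × 23.95 = 0.04971 g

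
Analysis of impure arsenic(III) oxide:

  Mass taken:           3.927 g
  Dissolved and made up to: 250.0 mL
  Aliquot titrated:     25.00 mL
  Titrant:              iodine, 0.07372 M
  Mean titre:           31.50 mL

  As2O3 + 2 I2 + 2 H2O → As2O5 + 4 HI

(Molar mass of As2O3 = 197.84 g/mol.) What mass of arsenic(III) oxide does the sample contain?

2.297 g

n(I2) per titration = 0.03150 × 0.07372 = 2.322 × 10^-3 mol
From the 1:2 ratio, n(As2O3) in each aliquot = 1/2 × 2.322 × 10^-3 = 1.161 × 10^-3 mol
n(As2O3) in the whole flask = 1.161 × 10^-3 × 250.0/25.00 = 0.01161 mol
mass of As2O3 = 0.01161 × 197.84 = 2.297 g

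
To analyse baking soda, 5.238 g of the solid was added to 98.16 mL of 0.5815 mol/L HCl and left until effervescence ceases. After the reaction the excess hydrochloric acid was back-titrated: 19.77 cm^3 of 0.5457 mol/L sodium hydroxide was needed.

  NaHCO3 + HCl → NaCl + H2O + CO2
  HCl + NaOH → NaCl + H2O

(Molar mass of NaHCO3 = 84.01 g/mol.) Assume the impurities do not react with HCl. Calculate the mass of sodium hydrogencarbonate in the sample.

3.889 g

n(HCl) added = 0.09816 × 0.5815 = 0.05708 mol
n(NaOH) used in back-titration = 0.01977 × 0.5457 = 0.01079 mol
n(HCl) left over = 0.01079 mol (1:1 ratio)
n(HCl) consumed by analyte = 0.05708 − 0.01079 = 0.04629 mol
n(NaHCO3) = 0.04629 mol (1:1 ratio)
mass of NaHCO3 = 0.04629 × 84.01 = 3.889 g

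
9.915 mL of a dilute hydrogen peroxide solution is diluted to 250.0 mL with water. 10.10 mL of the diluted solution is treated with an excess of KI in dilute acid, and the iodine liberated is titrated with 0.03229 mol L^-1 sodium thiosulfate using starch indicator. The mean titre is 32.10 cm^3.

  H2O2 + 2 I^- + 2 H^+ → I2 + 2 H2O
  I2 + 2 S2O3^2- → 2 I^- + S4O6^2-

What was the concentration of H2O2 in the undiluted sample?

n(S2O3^2-) = 0.03210 × 0.03229 = 1.037 × 10^-3 mol
n(I2) = n(S2O3^2-)/2 = 5.183 × 10^-4 mol
n(H2O2) in the aliquot = 5.183 × 10^-4 mol (1:1 ratio)
[H2O2]_dilute = 5.183 × 10^-4 / 0.01010 = 0.05131 mol/L
[H2O2]_original = 0.05131 × 250.0/9.915 = 1.294 mol/L

1.294 mol/L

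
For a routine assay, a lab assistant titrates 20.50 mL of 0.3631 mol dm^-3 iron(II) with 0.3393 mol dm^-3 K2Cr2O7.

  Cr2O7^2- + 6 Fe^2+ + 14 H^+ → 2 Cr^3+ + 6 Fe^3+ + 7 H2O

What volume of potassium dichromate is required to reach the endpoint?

n(Fe2+) = 0.02050 L × 0.3631 mol/L = 7.444 × 10^-3 mol
From the 1:6 stoichiometry, n(K2Cr2O7) = 1/6 × 7.444 × 10^-3 = 1.241 × 10^-3 mol
V(K2Cr2O7) = 1.241 × 10^-3 mol / 0.3393 mol/L = 0.003656 L = 3.656 mL

3.656 mL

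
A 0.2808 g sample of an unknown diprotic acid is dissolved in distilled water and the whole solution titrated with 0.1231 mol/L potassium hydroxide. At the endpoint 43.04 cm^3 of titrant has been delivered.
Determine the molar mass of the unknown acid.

n(KOH) = 0.04304 L × 0.1231 mol/L = 5.298 × 10^-3 mol
From the 1:2 ratio, n(H2A) = 1/2 × 5.298 × 10^-3 = 2.649 × 10^-3 mol
M = m / n = 0.2808 g / 2.649 × 10^-3 mol = 106.0 g/mol

106.0 g/mol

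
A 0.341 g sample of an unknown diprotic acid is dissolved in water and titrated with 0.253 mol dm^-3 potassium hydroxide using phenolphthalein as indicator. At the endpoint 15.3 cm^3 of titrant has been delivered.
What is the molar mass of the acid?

176 g/mol

n(KOH) = 0.0153 L × 0.253 mol/L = 3.87 × 10^-3 mol
From the 1:2 ratio, n(H2A) = 1/2 × 3.87 × 10^-3 = 1.94 × 10^-3 mol
M = m / n = 0.341 g / 1.94 × 10^-3 mol = 176 g/mol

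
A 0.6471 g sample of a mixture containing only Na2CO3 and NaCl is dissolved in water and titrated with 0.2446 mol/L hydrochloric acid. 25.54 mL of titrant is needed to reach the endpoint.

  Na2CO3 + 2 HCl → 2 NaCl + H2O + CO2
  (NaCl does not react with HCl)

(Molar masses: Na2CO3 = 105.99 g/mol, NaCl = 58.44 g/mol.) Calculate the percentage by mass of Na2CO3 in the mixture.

n(HCl) = 0.02554 × 0.2446 = 6.247 × 10^-3 mol
Let x = n(Na2CO3), y = n(NaCl).
Titrant: 2x = 6.247 × 10^-3;  mass: 105.99x + 58.44y = 0.6471
Solving, x = 3.124 × 10^-3 mol, y = 5.408 × 10^-3 mol
mass of Na2CO3 = 3.124 × 10^-3 × 105.99 = 0.3311 g
% Na2CO3 = 0.3311 / 0.6471 × 100 = 51.16 %

51.16 %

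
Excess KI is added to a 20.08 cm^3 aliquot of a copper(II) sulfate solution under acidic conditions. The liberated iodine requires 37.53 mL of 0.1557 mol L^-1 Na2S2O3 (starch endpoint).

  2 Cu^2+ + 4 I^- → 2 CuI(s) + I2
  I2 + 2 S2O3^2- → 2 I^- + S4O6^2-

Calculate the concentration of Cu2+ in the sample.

n(S2O3^2-) = 0.03753 × 0.1557 = 5.843 × 10^-3 mol
n(I2) = n(S2O3^2-)/2 = 2.922 × 10^-3 mol
From the 2:1 ratio, n(Cu2+) in the aliquot = 2/1 × 2.922 × 10^-3 = 5.843 × 10^-3 mol
[Cu2+] = 5.843 × 10^-3 / 0.02008 = 0.2910 mol/L

0.2910 mol/L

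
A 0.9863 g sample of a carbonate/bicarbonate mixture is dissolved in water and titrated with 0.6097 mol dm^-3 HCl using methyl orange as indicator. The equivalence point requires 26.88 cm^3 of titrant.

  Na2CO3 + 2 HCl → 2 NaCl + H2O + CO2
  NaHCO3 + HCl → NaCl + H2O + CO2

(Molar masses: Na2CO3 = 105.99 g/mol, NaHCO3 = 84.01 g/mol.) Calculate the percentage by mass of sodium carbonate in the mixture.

67.65 %

n(HCl) = 0.02688 × 0.6097 = 0.01639 mol
Let x = n(Na2CO3), y = n(NaHCO3).
Titrant: 2x + 1y = 0.01639;  mass: 105.99x + 84.01y = 0.9863
Solving, x = 6.296 × 10^-3 mol, y = 3.797 × 10^-3 mol
mass of Na2CO3 = 6.296 × 10^-3 × 105.99 = 0.6673 g
% Na2CO3 = 0.6673 / 0.9863 × 100 = 67.65 %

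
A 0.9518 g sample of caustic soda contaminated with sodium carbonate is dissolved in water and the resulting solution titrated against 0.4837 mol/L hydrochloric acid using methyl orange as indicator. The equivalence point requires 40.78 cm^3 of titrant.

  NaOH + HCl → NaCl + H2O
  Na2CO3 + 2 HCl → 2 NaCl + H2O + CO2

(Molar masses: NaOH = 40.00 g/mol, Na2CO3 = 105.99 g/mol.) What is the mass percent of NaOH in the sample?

n(HCl) = 0.04078 × 0.4837 = 0.01973 mol
Let x = n(NaOH), y = n(Na2CO3).
Titrant: 1x + 2y = 0.01973;  mass: 40.00x + 105.99y = 0.9518
Solving, x = 7.198 × 10^-3 mol, y = 6.264 × 10^-3 mol
mass of NaOH = 7.198 × 10^-3 × 40.00 = 0.2879 g
% NaOH = 0.2879 / 0.9518 × 100 = 30.25 %

30.25 %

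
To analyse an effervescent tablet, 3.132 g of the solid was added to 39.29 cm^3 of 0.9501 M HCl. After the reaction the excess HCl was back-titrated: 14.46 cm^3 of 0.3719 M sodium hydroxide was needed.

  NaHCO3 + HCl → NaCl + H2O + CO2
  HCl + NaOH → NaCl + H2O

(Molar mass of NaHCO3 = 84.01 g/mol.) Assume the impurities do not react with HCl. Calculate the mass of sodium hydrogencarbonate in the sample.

n(HCl) added = 0.03929 × 0.9501 = 0.03733 mol
n(NaOH) used in back-titration = 0.01446 × 0.3719 = 5.378 × 10^-3 mol
n(HCl) left over = 5.378 × 10^-3 mol (1:1 ratio)
n(HCl) consumed by analyte = 0.03733 − 5.378 × 10^-3 = 0.03195 mol
n(NaHCO3) = 0.03195 mol (1:1 ratio)
mass of NaHCO3 = 0.03195 × 84.01 = 2.684 g

2.684 g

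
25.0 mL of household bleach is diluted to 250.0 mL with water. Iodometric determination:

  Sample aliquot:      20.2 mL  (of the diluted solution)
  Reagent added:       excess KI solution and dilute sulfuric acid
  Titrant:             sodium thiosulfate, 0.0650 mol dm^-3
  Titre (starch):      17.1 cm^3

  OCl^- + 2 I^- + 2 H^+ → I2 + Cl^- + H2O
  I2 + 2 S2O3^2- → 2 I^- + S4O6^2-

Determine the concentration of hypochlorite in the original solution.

n(S2O3^2-) = 0.0171 × 0.0650 = 1.11 × 10^-3 mol
n(I2) = n(S2O3^2-)/2 = 5.56 × 10^-4 mol
n(OCl^-) in the aliquot = 5.56 × 10^-4 mol (1:1 ratio)
[OCl^-]_dilute = 5.56 × 10^-4 / 0.0202 = 0.0275 mol/L
[OCl^-]_original = 0.0275 × 250.0/25.0 = 0.275 mol/L

0.275 mol/L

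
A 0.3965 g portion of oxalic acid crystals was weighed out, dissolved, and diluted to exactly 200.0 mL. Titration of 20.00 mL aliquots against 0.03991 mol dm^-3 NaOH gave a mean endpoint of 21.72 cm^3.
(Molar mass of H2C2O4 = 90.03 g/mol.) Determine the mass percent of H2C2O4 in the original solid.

H2C2O4 + 2 NaOH → Na2C2O4 + 2 H2O
n(NaOH) per titration = 0.02172 × 0.03991 = 8.668 × 10^-4 mol
From the 1:2 ratio, n(H2C2O4) in each aliquot = 1/2 × 8.668 × 10^-4 = 4.334 × 10^-4 mol
n(H2C2O4) in the whole flask = 4.334 × 10^-4 × 200.0/20.00 = 4.334 × 10^-3 mol
mass of H2C2O4 = 4.334 × 10^-3 × 90.03 = 0.3902 g
% H2C2O4 = 0.3902 / 0.3965 × 100 = 98.41 %

98.41 %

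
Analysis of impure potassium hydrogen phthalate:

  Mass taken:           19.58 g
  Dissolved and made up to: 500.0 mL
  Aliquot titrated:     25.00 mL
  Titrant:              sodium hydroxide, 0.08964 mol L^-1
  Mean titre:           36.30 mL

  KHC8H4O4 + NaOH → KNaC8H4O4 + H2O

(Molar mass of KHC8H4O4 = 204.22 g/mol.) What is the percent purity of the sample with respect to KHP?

67.88 %

n(NaOH) per titration = 0.03630 × 0.08964 = 3.254 × 10^-3 mol
n(KHC8H4O4) in each aliquot = 3.254 × 10^-3 mol (1:1 ratio)
n(KHC8H4O4) in the whole flask = 3.254 × 10^-3 × 500.0/25.00 = 0.06508 mol
mass of KHC8H4O4 = 0.06508 × 204.22 = 13.29 g
% KHC8H4O4 = 13.29 / 19.58 × 100 = 67.88 %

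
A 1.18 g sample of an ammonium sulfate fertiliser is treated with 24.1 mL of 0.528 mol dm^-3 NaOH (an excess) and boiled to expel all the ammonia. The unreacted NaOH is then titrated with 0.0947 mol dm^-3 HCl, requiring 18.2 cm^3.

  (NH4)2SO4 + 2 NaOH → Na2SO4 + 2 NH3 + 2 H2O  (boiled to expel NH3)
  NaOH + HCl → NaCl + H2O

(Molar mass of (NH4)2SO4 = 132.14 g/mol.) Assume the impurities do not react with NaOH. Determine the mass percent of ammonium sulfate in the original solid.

n(NaOH) added = 0.0241 × 0.528 = 0.0127 mol
n(HCl) used in back-titration = 0.0182 × 0.0947 = 1.72 × 10^-3 mol
n(NaOH) left over = 1.72 × 10^-3 mol (1:1 ratio)
n(NaOH) consumed by analyte = 0.0127 − 1.72 × 10^-3 = 0.0110 mol
From the 1:2 ratio, n((NH4)2SO4) = 1/2 × 0.0110 = 5.50 × 10^-3 mol
mass of (NH4)2SO4 = 5.50 × 10^-3 × 132.14 = 0.727 g
% (NH4)2SO4 = 0.727 / 1.18 × 100 = 61.6 %

61.6 %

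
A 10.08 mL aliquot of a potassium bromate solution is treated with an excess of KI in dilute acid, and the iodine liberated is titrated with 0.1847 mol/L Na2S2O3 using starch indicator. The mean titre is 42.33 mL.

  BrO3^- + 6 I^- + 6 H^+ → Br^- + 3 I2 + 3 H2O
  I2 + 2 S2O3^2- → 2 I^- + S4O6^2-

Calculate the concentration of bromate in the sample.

n(S2O3^2-) = 0.04233 × 0.1847 = 7.818 × 10^-3 mol
n(I2) = n(S2O3^2-)/2 = 3.909 × 10^-3 mol
From the 1:3 ratio, n(BrO3^-) in the aliquot = 1/3 × 3.909 × 10^-3 = 1.303 × 10^-3 mol
[BrO3^-] = 1.303 × 10^-3 / 0.01008 = 0.1293 mol/L

0.1293 mol/L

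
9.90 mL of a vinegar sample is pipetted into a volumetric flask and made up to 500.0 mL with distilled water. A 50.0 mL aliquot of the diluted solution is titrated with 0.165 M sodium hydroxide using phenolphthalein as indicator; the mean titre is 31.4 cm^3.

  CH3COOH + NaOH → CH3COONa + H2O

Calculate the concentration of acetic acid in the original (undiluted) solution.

n(NaOH) = 0.0314 × 0.165 = 5.18 × 10^-3 mol
n(CH3COOH) in the aliquot = 5.18 × 10^-3 mol (1:1 ratio)
[CH3COOH]_dilute = 5.18 × 10^-3 / 0.0500 = 0.104 mol/L
Dilution factor = 500.0 / 9.90 = 50.51
[CH3COOH]_stock = 0.104 × 50.51 = 5.23 mol/L

5.23 M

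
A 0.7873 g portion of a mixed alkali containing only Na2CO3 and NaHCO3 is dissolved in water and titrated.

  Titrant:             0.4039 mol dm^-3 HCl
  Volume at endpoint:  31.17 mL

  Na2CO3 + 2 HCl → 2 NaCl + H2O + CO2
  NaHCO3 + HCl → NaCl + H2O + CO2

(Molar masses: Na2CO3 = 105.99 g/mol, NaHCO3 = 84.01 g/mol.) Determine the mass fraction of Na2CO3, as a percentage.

58.67 %

n(HCl) = 0.03117 × 0.4039 = 0.01259 mol
Let x = n(Na2CO3), y = n(NaHCO3).
Titrant: 2x + 1y = 0.01259;  mass: 105.99x + 84.01y = 0.7873
Solving, x = 4.358 × 10^-3 mol, y = 3.873 × 10^-3 mol
mass of Na2CO3 = 4.358 × 10^-3 × 105.99 = 0.4619 g
% Na2CO3 = 0.4619 / 0.7873 × 100 = 58.67 %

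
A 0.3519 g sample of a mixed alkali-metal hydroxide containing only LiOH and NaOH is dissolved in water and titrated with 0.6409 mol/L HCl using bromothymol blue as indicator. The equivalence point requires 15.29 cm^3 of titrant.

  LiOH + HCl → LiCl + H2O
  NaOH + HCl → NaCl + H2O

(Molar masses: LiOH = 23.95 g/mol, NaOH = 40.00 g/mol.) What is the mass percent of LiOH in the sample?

n(HCl) = 0.01529 × 0.6409 = 9.799 × 10^-3 mol
Let x = n(LiOH), y = n(NaOH).
Titrant: 1x + 1y = 9.799 × 10^-3;  mass: 23.95x + 40.00y = 0.3519
Solving, x = 2.497 × 10^-3 mol, y = 7.303 × 10^-3 mol
mass of LiOH = 2.497 × 10^-3 × 23.95 = 0.05980 g
% LiOH = 0.05980 / 0.3519 × 100 = 16.99 %

16.99 %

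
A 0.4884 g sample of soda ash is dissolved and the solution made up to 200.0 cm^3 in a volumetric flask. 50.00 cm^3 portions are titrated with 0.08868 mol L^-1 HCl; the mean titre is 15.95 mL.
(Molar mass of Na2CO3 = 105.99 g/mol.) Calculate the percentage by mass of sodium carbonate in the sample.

61.39 %

Na2CO3 + 2 HCl → 2 NaCl + H2O + CO2
n(HCl) per titration = 0.01595 × 0.08868 = 1.414 × 10^-3 mol
From the 1:2 ratio, n(Na2CO3) in each aliquot = 1/2 × 1.414 × 10^-3 = 7.072 × 10^-4 mol
n(Na2CO3) in the whole flask = 7.072 × 10^-4 × 200.0/50.00 = 2.829 × 10^-3 mol
mass of Na2CO3 = 2.829 × 10^-3 × 105.99 = 0.2998 g
% Na2CO3 = 0.2998 / 0.4884 × 100 = 61.39 %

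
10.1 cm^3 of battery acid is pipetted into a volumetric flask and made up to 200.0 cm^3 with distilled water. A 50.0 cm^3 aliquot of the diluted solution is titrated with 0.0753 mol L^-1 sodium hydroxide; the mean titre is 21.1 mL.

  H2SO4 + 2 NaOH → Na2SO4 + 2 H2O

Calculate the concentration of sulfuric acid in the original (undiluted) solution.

n(NaOH) = 0.0211 × 0.0753 = 1.59 × 10^-3 mol
From the 1:2 ratio, n(H2SO4) in the aliquot = 1/2 × 1.59 × 10^-3 = 7.94 × 10^-4 mol
[H2SO4]_dilute = 7.94 × 10^-4 / 0.0500 = 0.0159 mol/L
Dilution factor = 200.0 / 10.1 = 19.80
[H2SO4]_stock = 0.0159 × 19.80 = 0.315 mol/L

0.315 mol/L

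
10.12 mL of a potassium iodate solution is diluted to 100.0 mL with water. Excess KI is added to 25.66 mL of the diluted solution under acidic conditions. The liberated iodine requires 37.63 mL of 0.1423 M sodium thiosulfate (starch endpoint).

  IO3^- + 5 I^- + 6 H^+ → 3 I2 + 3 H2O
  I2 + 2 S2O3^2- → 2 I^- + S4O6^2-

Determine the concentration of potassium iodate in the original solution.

n(S2O3^2-) = 0.03763 × 0.1423 = 5.355 × 10^-3 mol
n(I2) = n(S2O3^2-)/2 = 2.677 × 10^-3 mol
From the 1:3 ratio, n(IO3^-) in the aliquot = 1/3 × 2.677 × 10^-3 = 8.925 × 10^-4 mol
[IO3^-]_dilute = 8.925 × 10^-4 / 0.02566 = 0.03478 mol/L
[IO3^-]_original = 0.03478 × 100.0/10.12 = 0.3437 mol/L

0.3437 M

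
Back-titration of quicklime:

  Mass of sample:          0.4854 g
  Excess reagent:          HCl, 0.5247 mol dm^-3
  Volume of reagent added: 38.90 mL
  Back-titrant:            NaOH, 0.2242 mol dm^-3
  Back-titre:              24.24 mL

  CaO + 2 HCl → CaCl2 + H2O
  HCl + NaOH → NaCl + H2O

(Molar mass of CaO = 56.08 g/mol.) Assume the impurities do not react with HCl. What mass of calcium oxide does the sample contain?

0.4199 g

n(HCl) added = 0.03890 × 0.5247 = 0.02041 mol
n(NaOH) used in back-titration = 0.02424 × 0.2242 = 5.435 × 10^-3 mol
n(HCl) left over = 5.435 × 10^-3 mol (1:1 ratio)
n(HCl) consumed by analyte = 0.02041 − 5.435 × 10^-3 = 0.01498 mol
From the 1:2 ratio, n(CaO) = 1/2 × 0.01498 = 7.488 × 10^-3 mol
mass of CaO = 7.488 × 10^-3 × 56.08 = 0.4199 g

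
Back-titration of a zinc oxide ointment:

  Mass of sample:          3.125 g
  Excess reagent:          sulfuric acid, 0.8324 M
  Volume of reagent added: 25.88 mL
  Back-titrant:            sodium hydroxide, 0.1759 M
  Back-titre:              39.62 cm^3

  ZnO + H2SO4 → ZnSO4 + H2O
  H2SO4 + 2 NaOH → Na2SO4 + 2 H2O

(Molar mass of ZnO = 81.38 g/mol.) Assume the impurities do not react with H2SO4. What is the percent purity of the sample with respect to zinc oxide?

47.03 %

n(H2SO4) added = 0.02588 × 0.8324 = 0.02154 mol
n(NaOH) used in back-titration = 0.03962 × 0.1759 = 6.969 × 10^-3 mol
From the 1:2 ratio, n(H2SO4) left over = 1/2 × 6.969 × 10^-3 = 3.485 × 10^-3 mol
n(H2SO4) consumed by analyte = 0.02154 − 3.485 × 10^-3 = 0.01806 mol
n(ZnO) = 0.01806 mol (1:1 ratio)
mass of ZnO = 0.01806 × 81.38 = 1.470 g
% ZnO = 1.470 / 3.125 × 100 = 47.03 %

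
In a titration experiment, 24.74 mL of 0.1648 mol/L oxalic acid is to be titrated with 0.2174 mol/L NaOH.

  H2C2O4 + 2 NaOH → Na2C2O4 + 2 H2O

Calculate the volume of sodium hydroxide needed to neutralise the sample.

37.51 mL

n(H2C2O4) = 0.02474 L × 0.1648 mol/L = 4.077 × 10^-3 mol
From the 2:1 stoichiometry, n(NaOH) = 2/1 × 4.077 × 10^-3 = 8.154 × 10^-3 mol
V(NaOH) = 8.154 × 10^-3 mol / 0.2174 mol/L = 0.03751 L = 37.51 mL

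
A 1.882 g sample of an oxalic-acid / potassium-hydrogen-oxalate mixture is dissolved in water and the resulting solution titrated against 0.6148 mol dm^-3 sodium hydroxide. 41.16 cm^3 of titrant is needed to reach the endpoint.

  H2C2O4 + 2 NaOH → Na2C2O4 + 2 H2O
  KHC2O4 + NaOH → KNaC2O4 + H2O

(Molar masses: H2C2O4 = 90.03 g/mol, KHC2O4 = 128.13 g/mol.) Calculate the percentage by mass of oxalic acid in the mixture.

39.15 %

n(NaOH) = 0.04116 × 0.6148 = 0.02531 mol
Let x = n(H2C2O4), y = n(KHC2O4).
Titrant: 2x + 1y = 0.02531;  mass: 90.03x + 128.13y = 1.882
Solving, x = 8.184 × 10^-3 mol, y = 8.938 × 10^-3 mol
mass of H2C2O4 = 8.184 × 10^-3 × 90.03 = 0.7368 g
% H2C2O4 = 0.7368 / 1.882 × 100 = 39.15 %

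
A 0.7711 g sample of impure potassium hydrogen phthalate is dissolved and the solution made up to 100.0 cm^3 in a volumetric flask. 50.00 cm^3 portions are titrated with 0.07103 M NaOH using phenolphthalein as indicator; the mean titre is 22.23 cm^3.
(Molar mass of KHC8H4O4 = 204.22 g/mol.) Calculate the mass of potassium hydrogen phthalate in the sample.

0.6449 g

KHC8H4O4 + NaOH → KNaC8H4O4 + H2O
n(NaOH) per titration = 0.02223 × 0.07103 = 1.579 × 10^-3 mol
n(KHC8H4O4) in each aliquot = 1.579 × 10^-3 mol (1:1 ratio)
n(KHC8H4O4) in the whole flask = 1.579 × 10^-3 × 100.0/50.00 = 3.158 × 10^-3 mol
mass of KHC8H4O4 = 3.158 × 10^-3 × 204.22 = 0.6449 g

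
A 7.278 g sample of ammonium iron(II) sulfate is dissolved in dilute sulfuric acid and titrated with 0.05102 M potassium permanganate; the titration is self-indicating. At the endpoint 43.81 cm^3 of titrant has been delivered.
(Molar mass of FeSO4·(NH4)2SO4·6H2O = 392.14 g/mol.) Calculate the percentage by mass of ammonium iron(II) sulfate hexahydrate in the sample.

60.22 %

MnO4^- + 5 Fe^2+ + 8 H^+ → Mn^2+ + 5 Fe^3+ + 4 H2O
n(KMnO4) = 0.04381 L × 0.05102 mol/L = 2.235 × 10^-3 mol
From the 5:1 ratio, n(FeSO4·(NH4)2SO4·6H2O) = 5/1 × 2.235 × 10^-3 = 0.01118 mol
mass of FeSO4·(NH4)2SO4·6H2O = 0.01118 × 392.14 g/mol = 4.383 g
% FeSO4·(NH4)2SO4·6H2O = 4.383 / 7.278 × 100 = 60.22 %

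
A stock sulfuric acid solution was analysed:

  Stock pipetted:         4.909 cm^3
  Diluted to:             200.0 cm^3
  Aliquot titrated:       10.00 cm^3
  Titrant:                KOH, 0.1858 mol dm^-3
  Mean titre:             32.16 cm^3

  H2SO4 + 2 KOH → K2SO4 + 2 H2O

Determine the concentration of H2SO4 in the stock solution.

12.17 mol/L

n(KOH) = 0.03216 × 0.1858 = 5.975 × 10^-3 mol
From the 1:2 ratio, n(H2SO4) in the aliquot = 1/2 × 5.975 × 10^-3 = 2.988 × 10^-3 mol
[H2SO4]_dilute = 2.988 × 10^-3 / 0.01000 = 0.2988 mol/L
Dilution factor = 200.0 / 4.909 = 40.74
[H2SO4]_stock = 0.2988 × 40.74 = 12.17 mol/L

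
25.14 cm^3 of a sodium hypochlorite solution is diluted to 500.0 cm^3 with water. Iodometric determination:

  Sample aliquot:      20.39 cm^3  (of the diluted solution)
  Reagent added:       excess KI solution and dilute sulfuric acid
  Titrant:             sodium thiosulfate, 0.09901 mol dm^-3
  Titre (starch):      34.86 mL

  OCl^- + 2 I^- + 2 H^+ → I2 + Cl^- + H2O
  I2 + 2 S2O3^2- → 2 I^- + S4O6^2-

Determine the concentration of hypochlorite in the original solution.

1.683 mol/L

n(S2O3^2-) = 0.03486 × 0.09901 = 3.451 × 10^-3 mol
n(I2) = n(S2O3^2-)/2 = 1.726 × 10^-3 mol
n(OCl^-) in the aliquot = 1.726 × 10^-3 mol (1:1 ratio)
[OCl^-]_dilute = 1.726 × 10^-3 / 0.02039 = 0.08464 mol/L
[OCl^-]_original = 0.08464 × 500.0/25.14 = 1.683 mol/L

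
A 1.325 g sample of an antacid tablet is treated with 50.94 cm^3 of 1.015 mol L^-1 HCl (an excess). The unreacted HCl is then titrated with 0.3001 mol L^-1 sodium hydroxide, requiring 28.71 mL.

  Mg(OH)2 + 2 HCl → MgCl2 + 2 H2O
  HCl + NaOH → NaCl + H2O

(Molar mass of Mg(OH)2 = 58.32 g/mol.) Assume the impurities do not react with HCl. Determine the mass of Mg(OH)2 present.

n(HCl) added = 0.05094 × 1.015 = 0.05170 mol
n(NaOH) used in back-titration = 0.02871 × 0.3001 = 8.616 × 10^-3 mol
n(HCl) left over = 8.616 × 10^-3 mol (1:1 ratio)
n(HCl) consumed by analyte = 0.05170 − 8.616 × 10^-3 = 0.04309 mol
From the 1:2 ratio, n(Mg(OH)2) = 1/2 × 0.04309 = 0.02154 mol
mass of Mg(OH)2 = 0.02154 × 58.32 = 1.256 g

1.256 g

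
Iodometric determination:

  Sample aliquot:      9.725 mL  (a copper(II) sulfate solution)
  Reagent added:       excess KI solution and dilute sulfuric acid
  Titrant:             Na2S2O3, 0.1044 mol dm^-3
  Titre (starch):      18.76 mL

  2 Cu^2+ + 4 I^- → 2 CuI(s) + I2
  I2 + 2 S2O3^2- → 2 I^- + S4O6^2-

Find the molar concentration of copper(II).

0.2014 mol/L

n(S2O3^2-) = 0.01876 × 0.1044 = 1.959 × 10^-3 mol
n(I2) = n(S2O3^2-)/2 = 9.793 × 10^-4 mol
From the 2:1 ratio, n(Cu2+) in the aliquot = 2/1 × 9.793 × 10^-4 = 1.959 × 10^-3 mol
[Cu2+] = 1.959 × 10^-3 / 0.009725 = 0.2014 mol/L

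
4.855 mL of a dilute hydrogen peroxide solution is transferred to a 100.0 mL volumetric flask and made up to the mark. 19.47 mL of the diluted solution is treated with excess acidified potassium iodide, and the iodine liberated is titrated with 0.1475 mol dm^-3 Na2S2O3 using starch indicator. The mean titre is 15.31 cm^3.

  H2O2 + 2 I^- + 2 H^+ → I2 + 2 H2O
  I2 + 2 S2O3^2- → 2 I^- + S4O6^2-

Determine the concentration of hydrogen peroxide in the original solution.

1.194 mol/L

n(S2O3^2-) = 0.01531 × 0.1475 = 2.258 × 10^-3 mol
n(I2) = n(S2O3^2-)/2 = 1.129 × 10^-3 mol
n(H2O2) in the aliquot = 1.129 × 10^-3 mol (1:1 ratio)
[H2O2]_dilute = 1.129 × 10^-3 / 0.01947 = 0.05799 mol/L
[H2O2]_original = 0.05799 × 100.0/4.855 = 1.194 mol/L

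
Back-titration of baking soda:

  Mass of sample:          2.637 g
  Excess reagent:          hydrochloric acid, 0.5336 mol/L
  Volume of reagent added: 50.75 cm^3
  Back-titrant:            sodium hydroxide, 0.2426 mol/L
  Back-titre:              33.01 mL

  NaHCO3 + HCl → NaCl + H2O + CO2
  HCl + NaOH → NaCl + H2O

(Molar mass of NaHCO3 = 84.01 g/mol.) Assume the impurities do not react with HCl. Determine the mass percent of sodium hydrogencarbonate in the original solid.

60.76 %

n(HCl) added = 0.05075 × 0.5336 = 0.02708 mol
n(NaOH) used in back-titration = 0.03301 × 0.2426 = 8.008 × 10^-3 mol
n(HCl) left over = 8.008 × 10^-3 mol (1:1 ratio)
n(HCl) consumed by analyte = 0.02708 − 8.008 × 10^-3 = 0.01907 mol
n(NaHCO3) = 0.01907 mol (1:1 ratio)
mass of NaHCO3 = 0.01907 × 84.01 = 1.602 g
% NaHCO3 = 1.602 / 2.637 × 100 = 60.76 %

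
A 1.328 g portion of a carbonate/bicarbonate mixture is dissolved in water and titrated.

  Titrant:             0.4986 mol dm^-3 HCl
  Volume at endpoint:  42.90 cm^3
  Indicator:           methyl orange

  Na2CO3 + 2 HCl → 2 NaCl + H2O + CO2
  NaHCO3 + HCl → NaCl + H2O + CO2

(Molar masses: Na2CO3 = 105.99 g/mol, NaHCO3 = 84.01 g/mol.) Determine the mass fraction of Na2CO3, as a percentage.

60.34 %

n(HCl) = 0.04290 × 0.4986 = 0.02139 mol
Let x = n(Na2CO3), y = n(NaHCO3).
Titrant: 2x + 1y = 0.02139;  mass: 105.99x + 84.01y = 1.328
Solving, x = 7.560 × 10^-3 mol, y = 6.269 × 10^-3 mol
mass of Na2CO3 = 7.560 × 10^-3 × 105.99 = 0.8013 g
% Na2CO3 = 0.8013 / 1.328 × 100 = 60.34 %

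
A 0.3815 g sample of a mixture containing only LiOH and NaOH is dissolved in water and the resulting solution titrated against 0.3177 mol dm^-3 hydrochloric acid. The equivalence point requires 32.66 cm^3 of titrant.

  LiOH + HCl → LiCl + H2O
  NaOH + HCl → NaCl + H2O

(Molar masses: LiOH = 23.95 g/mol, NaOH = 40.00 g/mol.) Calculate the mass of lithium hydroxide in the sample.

n(HCl) = 0.03266 × 0.3177 = 0.01038 mol
Let x = n(LiOH), y = n(NaOH).
Titrant: 1x + 1y = 0.01038;  mass: 23.95x + 40.00y = 0.3815
Solving, x = 2.090 × 10^-3 mol, y = 8.286 × 10^-3 mol
mass of LiOH = 2.090 × 10^-3 × 23.95 = 0.05005 g

0.05005 g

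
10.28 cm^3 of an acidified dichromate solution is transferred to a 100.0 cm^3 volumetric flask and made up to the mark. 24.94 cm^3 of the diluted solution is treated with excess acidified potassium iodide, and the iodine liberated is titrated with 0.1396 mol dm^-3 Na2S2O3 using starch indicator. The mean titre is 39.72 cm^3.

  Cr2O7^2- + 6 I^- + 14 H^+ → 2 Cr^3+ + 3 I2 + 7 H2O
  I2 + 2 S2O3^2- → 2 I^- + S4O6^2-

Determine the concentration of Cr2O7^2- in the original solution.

n(S2O3^2-) = 0.03972 × 0.1396 = 5.545 × 10^-3 mol
n(I2) = n(S2O3^2-)/2 = 2.772 × 10^-3 mol
From the 1:3 ratio, n(Cr2O7^2-) in the aliquot = 1/3 × 2.772 × 10^-3 = 9.242 × 10^-4 mol
[Cr2O7^2-]_dilute = 9.242 × 10^-4 / 0.02494 = 0.03706 mol/L
[Cr2O7^2-]_original = 0.03706 × 100.0/10.28 = 0.3605 mol/L

0.3605 mol/L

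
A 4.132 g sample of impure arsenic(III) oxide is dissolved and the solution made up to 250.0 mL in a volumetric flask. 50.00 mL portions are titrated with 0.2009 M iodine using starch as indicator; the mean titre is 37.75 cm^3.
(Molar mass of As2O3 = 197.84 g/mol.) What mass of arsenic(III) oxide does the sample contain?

3.751 g

As2O3 + 2 I2 + 2 H2O → As2O5 + 4 HI
n(I2) per titration = 0.03775 × 0.2009 = 7.584 × 10^-3 mol
From the 1:2 ratio, n(As2O3) in each aliquot = 1/2 × 7.584 × 10^-3 = 3.792 × 10^-3 mol
n(As2O3) in the whole flask = 3.792 × 10^-3 × 250.0/50.00 = 0.01896 mol
mass of As2O3 = 0.01896 × 197.84 = 3.751 g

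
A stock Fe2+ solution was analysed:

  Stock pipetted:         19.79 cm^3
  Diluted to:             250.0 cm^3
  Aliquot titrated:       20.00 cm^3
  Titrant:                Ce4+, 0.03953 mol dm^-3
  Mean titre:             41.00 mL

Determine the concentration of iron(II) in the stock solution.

Ce^4+ + Fe^2+ → Ce^3+ + Fe^3+
n(Ce4+) = 0.04100 × 0.03953 = 1.621 × 10^-3 mol
n(Fe2+) in the aliquot = 1.621 × 10^-3 mol (1:1 ratio)
[Fe2+]_dilute = 1.621 × 10^-3 / 0.02000 = 0.08104 mol/L
Dilution factor = 250.0 / 19.79 = 12.63
[Fe2+]_stock = 0.08104 × 12.63 = 1.024 mol/L

1.024 mol/L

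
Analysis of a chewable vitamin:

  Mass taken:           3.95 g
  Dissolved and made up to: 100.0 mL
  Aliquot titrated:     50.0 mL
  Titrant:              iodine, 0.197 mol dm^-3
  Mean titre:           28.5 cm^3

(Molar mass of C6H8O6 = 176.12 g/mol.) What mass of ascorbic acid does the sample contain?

C6H8O6 + I2 → C6H6O6 + 2 HI
n(I2) per titration = 0.0285 × 0.197 = 5.61 × 10^-3 mol
n(C6H8O6) in each aliquot = 5.61 × 10^-3 mol (1:1 ratio)
n(C6H8O6) in the whole flask = 5.61 × 10^-3 × 100.0/50.0 = 0.0112 mol
mass of C6H8O6 = 0.0112 × 176.12 = 1.98 g

1.98 g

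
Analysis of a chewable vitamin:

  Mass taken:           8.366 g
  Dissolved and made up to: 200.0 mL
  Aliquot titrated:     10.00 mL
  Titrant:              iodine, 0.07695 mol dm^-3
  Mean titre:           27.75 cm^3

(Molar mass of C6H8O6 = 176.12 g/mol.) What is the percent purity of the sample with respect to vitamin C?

89.91 %

C6H8O6 + I2 → C6H6O6 + 2 HI
n(I2) per titration = 0.02775 × 0.07695 = 2.135 × 10^-3 mol
n(C6H8O6) in each aliquot = 2.135 × 10^-3 mol (1:1 ratio)
n(C6H8O6) in the whole flask = 2.135 × 10^-3 × 200.0/10.00 = 0.04271 mol
mass of C6H8O6 = 0.04271 × 176.12 = 7.522 g
% C6H8O6 = 7.522 / 8.366 × 100 = 89.91 %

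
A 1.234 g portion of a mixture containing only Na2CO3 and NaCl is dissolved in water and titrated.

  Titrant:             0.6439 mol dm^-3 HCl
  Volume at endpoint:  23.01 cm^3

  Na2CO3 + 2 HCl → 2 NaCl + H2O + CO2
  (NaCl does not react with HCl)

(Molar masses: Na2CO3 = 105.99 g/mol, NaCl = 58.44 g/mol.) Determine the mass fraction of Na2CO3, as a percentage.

63.63 %

n(HCl) = 0.02301 × 0.6439 = 0.01482 mol
Let x = n(Na2CO3), y = n(NaCl).
Titrant: 2x = 0.01482;  mass: 105.99x + 58.44y = 1.234
Solving, x = 7.408 × 10^-3 mol, y = 7.680 × 10^-3 mol
mass of Na2CO3 = 7.408 × 10^-3 × 105.99 = 0.7852 g
% Na2CO3 = 0.7852 / 1.234 × 100 = 63.63 %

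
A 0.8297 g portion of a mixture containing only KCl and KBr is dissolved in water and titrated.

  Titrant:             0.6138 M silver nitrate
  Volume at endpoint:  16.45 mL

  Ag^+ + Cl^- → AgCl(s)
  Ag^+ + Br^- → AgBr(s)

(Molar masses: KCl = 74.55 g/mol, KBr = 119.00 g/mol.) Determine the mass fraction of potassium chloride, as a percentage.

75.17 %

n(AgNO3) = 0.01645 × 0.6138 = 0.01010 mol
Let x = n(KCl), y = n(KBr).
Titrant: 1x + 1y = 0.01010;  mass: 74.55x + 119.00y = 0.8297
Solving, x = 8.365 × 10^-3 mol, y = 1.732 × 10^-3 mol
mass of KCl = 8.365 × 10^-3 × 74.55 = 0.6236 g
% KCl = 0.6236 / 0.8297 × 100 = 75.17 %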